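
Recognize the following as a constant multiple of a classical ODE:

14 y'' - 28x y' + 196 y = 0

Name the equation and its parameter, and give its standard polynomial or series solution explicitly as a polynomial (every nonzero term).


All three coefficients share the factor 14; dividing through by 14 gives  y'' - 2x y' + 14 y = 0.
This matches the Hermite equation y'' - 2x y' + 2n y = 0 with 2n = 14, so n = 7; the polynomial solution is H_7(x).
With y = sum_k a_k x^k, matching x^k gives (k+2)(k+1) a_{k+2} = 2(k - n) a_k = 2(k - 7) a_k. The right side vanishes at k = 7, so the series with the parity of 7 terminates at degree 7.
Standard normalization: leading coefficient of H_n is 2^n, so a_7 = 2^7 = 128. Work downward with a_k = (k+1)(k+2) a_{k+2} / (2(k - n)):
  a_5 = (6)(7)(128) / (2(5 - 7)) = 5376/(-4) = -1344
  a_3 = (4)(5)(-1344) / (2(3 - 7)) = -26880/(-8) = 3360
  a_1 = (2)(3)(3360) / (2(1 - 7)) = 20160/(-12) = -1680
Hence H_7(x) = 128 x^7 - 1344 x^5 + 3360 x^3 - 1680 x.

H_7(x); series = 128 x^7 - 1344 x^5 + 3360 x^3 - 1680 x


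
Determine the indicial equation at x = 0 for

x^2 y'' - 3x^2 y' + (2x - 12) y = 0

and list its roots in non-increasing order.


Divide by x^2 to reach normal form y'' + P_1(x) y' + P_2(x) y = 0 with P_1(x) = -3 and P_2(x) = 2/x - 12/x^2.
x = 0 is a singular point because the y-coefficient 2/x - 12/x^2 has a pole at x = 0.
It is a regular singular point because x P_1(x) = p(x) = -3x and x^2 P_2(x) = q(x) = 2x - 12 are polynomials, hence analytic at x = 0.
p(0) = 0,  q(0) = -12.
Indicial equation: r(r-1) + p(0) r + q(0) = 0, i.e. r^2 + (p(0) - 1) r + q(0) = 0, i.e. r^2 - 1 r - 12 = 0.
Discriminant: (-1)^2 - 4(-12) = 49, so r = (1 ± 7)/2.
Solving: r_1 = 4, r_2 = -3.

indicial: r^2 - 1 r - 12 = 0; roots r_1 = 4, r_2 = -3


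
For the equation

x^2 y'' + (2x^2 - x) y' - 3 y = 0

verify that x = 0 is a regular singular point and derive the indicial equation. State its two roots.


Divide by x^2 to reach normal form y'' + P_1(x) y' + P_2(x) y = 0 with P_1(x) = 2 - 1/x and P_2(x) = -3/x^2.
x = 0 is a singular point because the y'-coefficient 2 - 1/x has a pole at x = 0 and the y-coefficient -3/x^2 has a pole at x = 0.
It is a regular singular point because x P_1(x) = p(x) = 2x - 1 and x^2 P_2(x) = q(x) = -3 are polynomials, hence analytic at x = 0.
p(0) = -1,  q(0) = -3.
Indicial equation: r(r-1) + p(0) r + q(0) = 0, i.e. r^2 + (p(0) - 1) r + q(0) = 0, i.e. r^2 - 2 r - 3 = 0.
Discriminant: (-2)^2 - 4(-3) = 16, so r = (2 ± 4)/2.
Solving: r_1 = 3, r_2 = -1.

indicial: r^2 - 2 r - 3 = 0; roots r_1 = 3, r_2 = -1


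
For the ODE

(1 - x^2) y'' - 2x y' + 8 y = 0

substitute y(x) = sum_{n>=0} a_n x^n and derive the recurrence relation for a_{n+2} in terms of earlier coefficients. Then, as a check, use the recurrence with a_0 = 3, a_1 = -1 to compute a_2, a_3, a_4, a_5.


Substitute y = sum_n a_n x^n.
(1 - 1 x^2) y'' contributes (n+2)(n+1) a_{n+2} - n(n-1) a_n at x^n.
-2 x y'(x) contributes -2 n a_n at x^n.
8 y(x) contributes 8 a_n at x^n.
Matching x^n: (n+2)(n+1) a_{n+2} + (-n(n-1) - 2 n + 8) a_n = 0.
Thus a_{n+2} = (n(n-1) + 2 n - 8) / ((n+1)(n+2)) * a_n.

Check with a_0 = 3, a_1 = -1 (apply the recurrence for n = 0, 1, 2, 3): a_0 = 3, a_1 = -1, a_2 = -12, a_3 = 1, a_4 = 2, a_5 = 1/5.

a_(n+2) = (n(n-1) + 2 n - 8) / ((n+1)(n+2)) * a_n; check: a_0 = 3, a_1 = -1, a_2 = -12, a_3 = 1, a_4 = 2, a_5 = 1/5


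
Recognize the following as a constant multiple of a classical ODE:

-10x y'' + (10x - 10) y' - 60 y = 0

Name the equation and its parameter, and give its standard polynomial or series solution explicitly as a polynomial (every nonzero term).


All three coefficients share the factor -10; dividing through by -10 gives  x y'' + (1 - x) y' + 6 y = 0.
This matches the Laguerre equation x y'' + (1 - x) y' + n y = 0 with n = 6; the polynomial solution is L_6(x).
With y = sum_k a_k x^k, matching x^k gives (k+1)k a_{k+1} + (k+1) a_{k+1} - k a_k + n a_k = 0, i.e. (k+1)^2 a_{k+1} = (k - n) a_k = (k - 6) a_k. The right side vanishes at k = 6, so the series terminates at degree 6.
Standard normalization L_n(0) = 1 gives a_0 = 1. Work upward with a_{k+1} = (k - 6) a_k / (k+1)^2:
  a_1 = (0 - 6)(1) / 1^2 = -6/1 = -6
  a_2 = (1 - 6)(-6) / 2^2 = 30/4 = 15/2
  a_3 = (2 - 6)(15/2) / 3^2 = -30/9 = -10/3
  a_4 = (3 - 6)(-10/3) / 4^2 = 10/16 = 5/8
  a_5 = (4 - 6)(5/8) / 5^2 = (-5/4)/25 = -1/20
  a_6 = (5 - 6)(-1/20) / 6^2 = (1/20)/36 = 1/720
Hence L_6(x) = x^6/720 - x^5/20 + 5 x^4/8 - 10 x^3/3 + 15 x^2/2 - 6 x + 1.

L_6(x); series = x^6/720 - x^5/20 + 5 x^4/8 - 10 x^3/3 + 15 x^2/2 - 6 x + 1


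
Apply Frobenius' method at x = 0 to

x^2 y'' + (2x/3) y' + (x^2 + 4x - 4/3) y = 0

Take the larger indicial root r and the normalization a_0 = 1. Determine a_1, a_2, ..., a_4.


Write in Frobenius form y'' + (p(x)/x) y' + (q(x)/x^2) y = 0:
  p(x) = 2/3,  q(x) = x^2 + 4x - 4/3.
Indicial equation: r(r-1) + (2/3) r + (-4/3) = 0 -> roots r_1 = 4/3, r_2 = -1.
Take r = r_1 = 4/3. Let y(x) = x^r sum_{n>=0} a_n x^n with a_0 = 1.
Substitute y = x^r sum a_n x^n and match x^{r+n}. The recurrence is
  D(n) a_n + 4 a_{n-1} + 1 a_{n-2} = 0,  where D(n) = (r+n)(r+n-1) + (2/3)(r+n) + (-4/3).
  a_n = [-4 a_{n-1} - 1 a_{n-2}] / D(n).
Since the indicial polynomial factors as (r - r_1)(r - r_2), D(n) = (r_1 + n - r_1)(r_1 + n - r_2) = n(n + 7/3).
Evaluating step by step (a_0 = 1):
  n = 1: D(1) = 1(1 + 7/3) = 10/3; numerator = -4(1) = -4; a_1 = (-4)/(10/3) = -6/5
  n = 2: D(2) = 2(2 + 7/3) = 26/3; numerator = -4(-6/5) - 1(1) = 19/5; a_2 = (19/5)/(26/3) = 57/130
  n = 3: D(3) = 3(3 + 7/3) = 16; numerator = -4(57/130) - 1(-6/5) = -36/65; a_3 = (-36/65)/(16) = -9/260
  n = 4: D(4) = 4(4 + 7/3) = 76/3; numerator = -4(-9/260) - 1(57/130) = -3/10; a_4 = (-3/10)/(76/3) = -9/760

r = 4/3; a_0 = 1; a_1 = -6/5; a_2 = 57/130; a_3 = -9/260; a_4 = -9/760


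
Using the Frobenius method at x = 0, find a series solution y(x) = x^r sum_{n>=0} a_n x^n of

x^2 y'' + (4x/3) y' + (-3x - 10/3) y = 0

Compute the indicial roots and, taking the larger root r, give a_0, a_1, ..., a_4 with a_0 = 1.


Write in Frobenius form y'' + (p(x)/x) y' + (q(x)/x^2) y = 0:
  p(x) = 4/3,  q(x) = -3x - 10/3.
Indicial equation: r(r-1) + (4/3) r + (-10/3) = 0 -> roots r_1 = 5/3, r_2 = -2.
Take r = r_1 = 5/3. Let y(x) = x^r sum_{n>=0} a_n x^n with a_0 = 1.
Substitute y = x^r sum a_n x^n and match x^{r+n}. The recurrence is
  D(n) a_n - 3 a_{n-1} = 0,  where D(n) = (r+n)(r+n-1) + (4/3)(r+n) + (-10/3).
  a_n = 3 / D(n) * a_{n-1}.
Since the indicial polynomial factors as (r - r_1)(r - r_2), D(n) = (r_1 + n - r_1)(r_1 + n - r_2) = n(n + 11/3).
Evaluating step by step (a_0 = 1):
  n = 1: D(1) = 1(1 + 11/3) = 14/3; numerator = 3(1) = 3; a_1 = (3)/(14/3) = 9/14
  n = 2: D(2) = 2(2 + 11/3) = 34/3; numerator = 3(9/14) = 27/14; a_2 = (27/14)/(34/3) = 81/476
  n = 3: D(3) = 3(3 + 11/3) = 20; numerator = 3(81/476) = 243/476; a_3 = (243/476)/(20) = 243/9520
  n = 4: D(4) = 4(4 + 11/3) = 92/3; numerator = 3(243/9520) = 729/9520; a_4 = (729/9520)/(92/3) = 2187/875840

r = 5/3; a_0 = 1; a_1 = 9/14; a_2 = 81/476; a_3 = 243/9520; a_4 = 2187/875840


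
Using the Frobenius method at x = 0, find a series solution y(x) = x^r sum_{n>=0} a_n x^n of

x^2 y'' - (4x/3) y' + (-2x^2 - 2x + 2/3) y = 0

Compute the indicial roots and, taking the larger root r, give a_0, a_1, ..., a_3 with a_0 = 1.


Write in Frobenius form y'' + (p(x)/x) y' + (q(x)/x^2) y = 0:
  p(x) = -4/3,  q(x) = -2x^2 - 2x + 2/3.
Indicial equation: r(r-1) + (-4/3) r + (2/3) = 0 -> roots r_1 = 2, r_2 = 1/3.
Take r = r_1 = 2. Let y(x) = x^r sum_{n>=0} a_n x^n with a_0 = 1.
Substitute y = x^r sum a_n x^n and match x^{r+n}. The recurrence is
  D(n) a_n - 2 a_{n-1} - 2 a_{n-2} = 0,  where D(n) = (r+n)(r+n-1) + (-4/3)(r+n) + (2/3).
  a_n = [2 a_{n-1} + 2 a_{n-2}] / D(n).
Since the indicial polynomial factors as (r - r_1)(r - r_2), D(n) = (r_1 + n - r_1)(r_1 + n - r_2) = n(n + 5/3).
Evaluating step by step (a_0 = 1):
  n = 1: D(1) = 1(1 + 5/3) = 8/3; numerator = 2(1) = 2; a_1 = (2)/(8/3) = 3/4
  n = 2: D(2) = 2(2 + 5/3) = 22/3; numerator = 2(3/4) + 2(1) = 7/2; a_2 = (7/2)/(22/3) = 21/44
  n = 3: D(3) = 3(3 + 5/3) = 14; numerator = 2(21/44) + 2(3/4) = 27/11; a_3 = (27/11)/(14) = 27/154

r = 2; a_0 = 1; a_1 = 3/4; a_2 = 21/44; a_3 = 27/154


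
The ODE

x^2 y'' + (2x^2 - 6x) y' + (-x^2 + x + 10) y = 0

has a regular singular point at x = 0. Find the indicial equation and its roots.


Divide by x^2 to reach normal form y'' + P_1(x) y' + P_2(x) y = 0 with P_1(x) = 2 - 6/x and P_2(x) = -1 + 1/x + 10/x^2.
x = 0 is a singular point because the y'-coefficient 2 - 6/x has a pole at x = 0 and the y-coefficient -1 + 1/x + 10/x^2 has a pole at x = 0.
It is a regular singular point because x P_1(x) = p(x) = 2x - 6 and x^2 P_2(x) = q(x) = -x^2 + x + 10 are polynomials, hence analytic at x = 0.
p(0) = -6,  q(0) = 10.
Indicial equation: r(r-1) + p(0) r + q(0) = 0, i.e. r^2 + (p(0) - 1) r + q(0) = 0, i.e. r^2 - 7 r + 10 = 0.
Discriminant: (-7)^2 - 4(10) = 9, so r = (7 ± 3)/2.
Solving: r_1 = 5, r_2 = 2.

indicial: r^2 - 7 r + 10 = 0; roots r_1 = 5, r_2 = 2


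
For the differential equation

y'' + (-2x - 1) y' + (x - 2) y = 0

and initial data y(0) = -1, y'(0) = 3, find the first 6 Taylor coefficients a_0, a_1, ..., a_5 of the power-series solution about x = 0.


Ansatz: y(x) = sum_{n>=0} a_n x^n, so y'(x) = sum_{n>=1} n a_n x^(n-1) and y''(x) = sum_{n>=2} n(n-1) a_n x^(n-2).
Substitute into P(x) y'' + Q(x) y' + R(x) y = 0 with P(x) = 1, Q(x) = -2x - 1, R(x) = x - 2, and match powers of x.
Initial conditions: a_0 = -1, a_1 = 3.
Setting the coefficient of each power of x to zero and solving order by order (substituting the coefficients already found):
  x^0: 2 a_2 - a_1 - 2 a_0 = 0  ->  2 a_2 = a_1 + 2 a_0 = 1  ->  a_2 = 1/2
  x^1: 6 a_3 - 2 a_2 - 4 a_1 + a_0 = 0  ->  6 a_3 = 2 a_2 + 4 a_1 - a_0 = 14  ->  a_3 = 7/3
  x^2: 12 a_4 - 3 a_3 - 6 a_2 + a_1 = 0  ->  12 a_4 = 3 a_3 + 6 a_2 - a_1 = 7  ->  a_4 = 7/12
  x^3: 20 a_5 - 4 a_4 - 8 a_3 + a_2 = 0  ->  20 a_5 = 4 a_4 + 8 a_3 - a_2 = 41/2  ->  a_5 = 41/40
Truncated series: y(x) = -1 + 3 x + (1/2) x^2 + (7/3) x^3 + (7/12) x^4 + (41/40) x^5 + O(x^6).

a_0 = -1; a_1 = 3; a_2 = 1/2; a_3 = 7/3; a_4 = 7/12; a_5 = 41/40


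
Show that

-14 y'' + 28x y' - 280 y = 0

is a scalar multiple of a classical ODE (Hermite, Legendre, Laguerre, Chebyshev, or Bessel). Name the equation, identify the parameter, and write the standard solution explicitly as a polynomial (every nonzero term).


All three coefficients share the factor -14; dividing through by -14 gives  y'' - 2x y' + 20 y = 0.
This matches the Hermite equation y'' - 2x y' + 2n y = 0 with 2n = 20, so n = 10; the polynomial solution is H_10(x).
With y = sum_k a_k x^k, matching x^k gives (k+2)(k+1) a_{k+2} = 2(k - n) a_k = 2(k - 10) a_k. The right side vanishes at k = 10, so the series with the parity of 10 terminates at degree 10.
Standard normalization: leading coefficient of H_n is 2^n, so a_10 = 2^10 = 1024. Work downward with a_k = (k+1)(k+2) a_{k+2} / (2(k - n)):
  a_8 = (9)(10)(1024) / (2(8 - 10)) = 92160/(-4) = -23040
  a_6 = (7)(8)(-23040) / (2(6 - 10)) = -1290240/(-8) = 161280
  a_4 = (5)(6)(161280) / (2(4 - 10)) = 4838400/(-12) = -403200
  a_2 = (3)(4)(-403200) / (2(2 - 10)) = -4838400/(-16) = 302400
  a_0 = (1)(2)(302400) / (2(0 - 10)) = 604800/(-20) = -30240
Hence H_10(x) = 1024 x^10 - 23040 x^8 + 161280 x^6 - 403200 x^4 + 302400 x^2 - 30240.

H_10(x); series = 1024 x^10 - 23040 x^8 + 161280 x^6 - 403200 x^4 + 302400 x^2 - 30240


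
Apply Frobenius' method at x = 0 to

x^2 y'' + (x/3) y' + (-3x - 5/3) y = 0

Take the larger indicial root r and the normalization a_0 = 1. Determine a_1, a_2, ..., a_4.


Write in Frobenius form y'' + (p(x)/x) y' + (q(x)/x^2) y = 0:
  p(x) = 1/3,  q(x) = -3x - 5/3.
Indicial equation: r(r-1) + (1/3) r + (-5/3) = 0 -> roots r_1 = 5/3, r_2 = -1.
Take r = r_1 = 5/3. Let y(x) = x^r sum_{n>=0} a_n x^n with a_0 = 1.
Substitute y = x^r sum a_n x^n and match x^{r+n}. The recurrence is
  D(n) a_n - 3 a_{n-1} = 0,  where D(n) = (r+n)(r+n-1) + (1/3)(r+n) + (-5/3).
  a_n = 3 / D(n) * a_{n-1}.
Since the indicial polynomial factors as (r - r_1)(r - r_2), D(n) = (r_1 + n - r_1)(r_1 + n - r_2) = n(n + 8/3).
Evaluating step by step (a_0 = 1):
  n = 1: D(1) = 1(1 + 8/3) = 11/3; numerator = 3(1) = 3; a_1 = (3)/(11/3) = 9/11
  n = 2: D(2) = 2(2 + 8/3) = 28/3; numerator = 3(9/11) = 27/11; a_2 = (27/11)/(28/3) = 81/308
  n = 3: D(3) = 3(3 + 8/3) = 17; numerator = 3(81/308) = 243/308; a_3 = (243/308)/(17) = 243/5236
  n = 4: D(4) = 4(4 + 8/3) = 80/3; numerator = 3(243/5236) = 729/5236; a_4 = (729/5236)/(80/3) = 2187/418880

r = 5/3; a_0 = 1; a_1 = 9/11; a_2 = 81/308; a_3 = 243/5236; a_4 = 2187/418880


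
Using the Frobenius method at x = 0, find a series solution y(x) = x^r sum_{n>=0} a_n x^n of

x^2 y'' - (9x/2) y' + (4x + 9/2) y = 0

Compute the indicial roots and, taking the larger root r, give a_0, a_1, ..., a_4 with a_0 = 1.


Write in Frobenius form y'' + (p(x)/x) y' + (q(x)/x^2) y = 0:
  p(x) = -9/2,  q(x) = 4x + 9/2.
Indicial equation: r(r-1) + (-9/2) r + (9/2) = 0 -> roots r_1 = 9/2, r_2 = 1.
Take r = r_1 = 9/2. Let y(x) = x^r sum_{n>=0} a_n x^n with a_0 = 1.
Substitute y = x^r sum a_n x^n and match x^{r+n}. The recurrence is
  D(n) a_n + 4 a_{n-1} = 0,  where D(n) = (r+n)(r+n-1) + (-9/2)(r+n) + (9/2).
  a_n = -4 / D(n) * a_{n-1}.
Since the indicial polynomial factors as (r - r_1)(r - r_2), D(n) = (r_1 + n - r_1)(r_1 + n - r_2) = n(n + 7/2).
Evaluating step by step (a_0 = 1):
  n = 1: D(1) = 1(1 + 7/2) = 9/2; numerator = -4(1) = -4; a_1 = (-4)/(9/2) = -8/9
  n = 2: D(2) = 2(2 + 7/2) = 11; numerator = -4(-8/9) = 32/9; a_2 = (32/9)/(11) = 32/99
  n = 3: D(3) = 3(3 + 7/2) = 39/2; numerator = -4(32/99) = -128/99; a_3 = (-128/99)/(39/2) = -256/3861
  n = 4: D(4) = 4(4 + 7/2) = 30; numerator = -4(-256/3861) = 1024/3861; a_4 = (1024/3861)/(30) = 512/57915

r = 9/2; a_0 = 1; a_1 = -8/9; a_2 = 32/99; a_3 = -256/3861; a_4 = 512/57915


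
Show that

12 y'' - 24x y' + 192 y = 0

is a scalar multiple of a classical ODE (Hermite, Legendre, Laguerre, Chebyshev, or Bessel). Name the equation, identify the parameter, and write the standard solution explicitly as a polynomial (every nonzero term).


All three coefficients share the factor 12; dividing through by 12 gives  y'' - 2x y' + 16 y = 0.
This matches the Hermite equation y'' - 2x y' + 2n y = 0 with 2n = 16, so n = 8; the polynomial solution is H_8(x).
With y = sum_k a_k x^k, matching x^k gives (k+2)(k+1) a_{k+2} = 2(k - n) a_k = 2(k - 8) a_k. The right side vanishes at k = 8, so the series with the parity of 8 terminates at degree 8.
Standard normalization: leading coefficient of H_n is 2^n, so a_8 = 2^8 = 256. Work downward with a_k = (k+1)(k+2) a_{k+2} / (2(k - n)):
  a_6 = (7)(8)(256) / (2(6 - 8)) = 14336/(-4) = -3584
  a_4 = (5)(6)(-3584) / (2(4 - 8)) = -107520/(-8) = 13440
  a_2 = (3)(4)(13440) / (2(2 - 8)) = 161280/(-12) = -13440
  a_0 = (1)(2)(-13440) / (2(0 - 8)) = -26880/(-16) = 1680
Hence H_8(x) = 256 x^8 - 3584 x^6 + 13440 x^4 - 13440 x^2 + 1680.

H_8(x); series = 256 x^8 - 3584 x^6 + 13440 x^4 - 13440 x^2 + 1680


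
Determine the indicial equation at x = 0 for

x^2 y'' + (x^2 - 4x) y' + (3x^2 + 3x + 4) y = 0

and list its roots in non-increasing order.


Divide by x^2 to reach normal form y'' + P_1(x) y' + P_2(x) y = 0 with P_1(x) = 1 - 4/x and P_2(x) = 3 + 3/x + 4/x^2.
x = 0 is a singular point because the y'-coefficient 1 - 4/x has a pole at x = 0 and the y-coefficient 3 + 3/x + 4/x^2 has a pole at x = 0.
It is a regular singular point because x P_1(x) = p(x) = x - 4 and x^2 P_2(x) = q(x) = 3x^2 + 3x + 4 are polynomials, hence analytic at x = 0.
p(0) = -4,  q(0) = 4.
Indicial equation: r(r-1) + p(0) r + q(0) = 0, i.e. r^2 + (p(0) - 1) r + q(0) = 0, i.e. r^2 - 5 r + 4 = 0.
Discriminant: (-5)^2 - 4(4) = 9, so r = (5 ± 3)/2.
Solving: r_1 = 4, r_2 = 1.

indicial: r^2 - 5 r + 4 = 0; roots r_1 = 4, r_2 = 1


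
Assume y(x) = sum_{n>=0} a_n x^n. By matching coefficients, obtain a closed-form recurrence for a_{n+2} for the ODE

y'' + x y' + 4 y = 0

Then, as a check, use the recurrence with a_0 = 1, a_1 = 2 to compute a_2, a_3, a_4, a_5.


Substitute y = sum_n a_n x^n.
y''(x) has coefficient (n+2)(n+1) a_{n+2} at x^n;
x y'(x) has coefficient n a_n at x^n (shift);
4 y(x) has coefficient 4 a_n at x^n.
Matching x^n: (n+2)(n+1) a_{n+2} + (n + 4) a_n = 0.
Thus a_{n+2} = (-n - 4) / ((n+1)(n+2)) * a_n.

Check with a_0 = 1, a_1 = 2 (apply the recurrence for n = 0, 1, 2, 3): a_0 = 1, a_1 = 2, a_2 = -2, a_3 = -5/3, a_4 = 1, a_5 = 7/12.

a_(n+2) = (-n - 4) / ((n+1)(n+2)) * a_n; check: a_0 = 1, a_1 = 2, a_2 = -2, a_3 = -5/3, a_4 = 1, a_5 = 7/12


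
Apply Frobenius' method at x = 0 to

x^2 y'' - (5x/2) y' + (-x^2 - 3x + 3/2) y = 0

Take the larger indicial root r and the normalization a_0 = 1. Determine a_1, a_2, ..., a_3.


Write in Frobenius form y'' + (p(x)/x) y' + (q(x)/x^2) y = 0:
  p(x) = -5/2,  q(x) = -x^2 - 3x + 3/2.
Indicial equation: r(r-1) + (-5/2) r + (3/2) = 0 -> roots r_1 = 3, r_2 = 1/2.
Take r = r_1 = 3. Let y(x) = x^r sum_{n>=0} a_n x^n with a_0 = 1.
Substitute y = x^r sum a_n x^n and match x^{r+n}. The recurrence is
  D(n) a_n - 3 a_{n-1} - 1 a_{n-2} = 0,  where D(n) = (r+n)(r+n-1) + (-5/2)(r+n) + (3/2).
  a_n = [3 a_{n-1} + 1 a_{n-2}] / D(n).
Since the indicial polynomial factors as (r - r_1)(r - r_2), D(n) = (r_1 + n - r_1)(r_1 + n - r_2) = n(n + 5/2).
Evaluating step by step (a_0 = 1):
  n = 1: D(1) = 1(1 + 5/2) = 7/2; numerator = 3(1) = 3; a_1 = (3)/(7/2) = 6/7
  n = 2: D(2) = 2(2 + 5/2) = 9; numerator = 3(6/7) + 1(1) = 25/7; a_2 = (25/7)/(9) = 25/63
  n = 3: D(3) = 3(3 + 5/2) = 33/2; numerator = 3(25/63) + 1(6/7) = 43/21; a_3 = (43/21)/(33/2) = 86/693

r = 3; a_0 = 1; a_1 = 6/7; a_2 = 25/63; a_3 = 86/693


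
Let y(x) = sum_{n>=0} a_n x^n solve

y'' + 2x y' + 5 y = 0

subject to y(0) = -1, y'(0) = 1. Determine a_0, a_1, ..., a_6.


Ansatz: y(x) = sum_{n>=0} a_n x^n, so y'(x) = sum_{n>=1} n a_n x^(n-1) and y''(x) = sum_{n>=2} n(n-1) a_n x^(n-2).
Substitute into P(x) y'' + Q(x) y' + R(x) y = 0 with P(x) = 1, Q(x) = 2x, R(x) = 5, and match powers of x.
Initial conditions: a_0 = -1, a_1 = 1.
Setting the coefficient of each power of x to zero and solving order by order (substituting the coefficients already found):
  x^0: 2 a_2 + 5 a_0 = 0  ->  2 a_2 = -5 a_0 = 5  ->  a_2 = 5/2
  x^1: 6 a_3 + 7 a_1 = 0  ->  6 a_3 = -7 a_1 = -7  ->  a_3 = -7/6
  x^2: 12 a_4 + 9 a_2 = 0  ->  12 a_4 = -9 a_2 = -45/2  ->  a_4 = -15/8
  x^3: 20 a_5 + 11 a_3 = 0  ->  20 a_5 = -11 a_3 = 77/6  ->  a_5 = 77/120
  x^4: 30 a_6 + 13 a_4 = 0  ->  30 a_6 = -13 a_4 = 195/8  ->  a_6 = 13/16
Truncated series: y(x) = -1 + x + (5/2) x^2 - (7/6) x^3 - (15/8) x^4 + (77/120) x^5 + (13/16) x^6 + O(x^7).

a_0 = -1; a_1 = 1; a_2 = 5/2; a_3 = -7/6; a_4 = -15/8; a_5 = 77/120; a_6 = 13/16


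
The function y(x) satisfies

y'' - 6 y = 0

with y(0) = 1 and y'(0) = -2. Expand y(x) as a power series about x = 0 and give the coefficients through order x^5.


Ansatz: y(x) = sum_{n>=0} a_n x^n, so y'(x) = sum_{n>=1} n a_n x^(n-1) and y''(x) = sum_{n>=2} n(n-1) a_n x^(n-2).
Substitute into P(x) y'' + Q(x) y' + R(x) y = 0 with P(x) = 1, Q(x) = 0, R(x) = -6, and match powers of x.
Initial conditions: a_0 = 1, a_1 = -2.
Setting the coefficient of each power of x to zero and solving order by order (substituting the coefficients already found):
  x^0: 2 a_2 - 6 a_0 = 0  ->  2 a_2 = 6 a_0 = 6  ->  a_2 = 3
  x^1: 6 a_3 - 6 a_1 = 0  ->  6 a_3 = 6 a_1 = -12  ->  a_3 = -2
  x^2: 12 a_4 - 6 a_2 = 0  ->  12 a_4 = 6 a_2 = 18  ->  a_4 = 3/2
  x^3: 20 a_5 - 6 a_3 = 0  ->  20 a_5 = 6 a_3 = -12  ->  a_5 = -3/5
Truncated series: y(x) = 1 - 2 x + 3 x^2 - 2 x^3 + (3/2) x^4 - (3/5) x^5 + O(x^6).

a_0 = 1; a_1 = -2; a_2 = 3; a_3 = -2; a_4 = 3/2; a_5 = -3/5


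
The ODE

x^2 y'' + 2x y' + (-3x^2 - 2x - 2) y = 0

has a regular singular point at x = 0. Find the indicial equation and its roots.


Divide by x^2 to reach normal form y'' + P_1(x) y' + P_2(x) y = 0 with P_1(x) = 2/x and P_2(x) = -3 - 2/x - 2/x^2.
x = 0 is a singular point because the y'-coefficient 2/x has a pole at x = 0 and the y-coefficient -3 - 2/x - 2/x^2 has a pole at x = 0.
It is a regular singular point because x P_1(x) = p(x) = 2 and x^2 P_2(x) = q(x) = -3x^2 - 2x - 2 are polynomials, hence analytic at x = 0.
p(0) = 2,  q(0) = -2.
Indicial equation: r(r-1) + p(0) r + q(0) = 0, i.e. r^2 + (p(0) - 1) r + q(0) = 0, i.e. r^2 + 1 r - 2 = 0.
Discriminant: (1)^2 - 4(-2) = 9, so r = (-1 ± 3)/2.
Solving: r_1 = 1, r_2 = -2.

indicial: r^2 + 1 r - 2 = 0; roots r_1 = 1, r_2 = -2


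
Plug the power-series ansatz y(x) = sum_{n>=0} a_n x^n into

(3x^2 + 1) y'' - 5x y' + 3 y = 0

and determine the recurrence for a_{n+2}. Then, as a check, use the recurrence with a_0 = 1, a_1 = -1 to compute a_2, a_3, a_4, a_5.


Substitute y = sum_n a_n x^n.
(1 + 3 x^2) y'' contributes (n+2)(n+1) a_{n+2} + 3 n(n-1) a_n at x^n.
-5 x y'(x) contributes -5 n a_n at x^n.
3 y(x) contributes 3 a_n at x^n.
Matching x^n: (n+2)(n+1) a_{n+2} + (3 n(n-1) - 5 n + 3) a_n = 0.
Thus a_{n+2} = (-3 n(n-1) + 5 n - 3) / ((n+1)(n+2)) * a_n.

Check with a_0 = 1, a_1 = -1 (apply the recurrence for n = 0, 1, 2, 3): a_0 = 1, a_1 = -1, a_2 = -3/2, a_3 = -1/3, a_4 = -1/8, a_5 = 1/10.

a_(n+2) = (-3 n(n-1) + 5 n - 3) / ((n+1)(n+2)) * a_n; check: a_0 = 1, a_1 = -1, a_2 = -3/2, a_3 = -1/3, a_4 = -1/8, a_5 = 1/10


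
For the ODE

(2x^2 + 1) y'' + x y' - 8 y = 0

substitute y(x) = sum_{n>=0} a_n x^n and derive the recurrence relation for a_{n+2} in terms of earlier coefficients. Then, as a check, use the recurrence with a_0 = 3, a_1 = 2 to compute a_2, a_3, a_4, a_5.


Substitute y = sum_n a_n x^n.
(1 + 2 x^2) y'' contributes (n+2)(n+1) a_{n+2} + 2 n(n-1) a_n at x^n.
x y'(x) contributes n a_n at x^n.
-8 y(x) contributes -8 a_n at x^n.
Matching x^n: (n+2)(n+1) a_{n+2} + (2 n(n-1) + n - 8) a_n = 0.
Thus a_{n+2} = (-2 n(n-1) - n + 8) / ((n+1)(n+2)) * a_n.

Check with a_0 = 3, a_1 = 2 (apply the recurrence for n = 0, 1, 2, 3): a_0 = 3, a_1 = 2, a_2 = 12, a_3 = 7/3, a_4 = 2, a_5 = -49/60.

a_(n+2) = (-2 n(n-1) - n + 8) / ((n+1)(n+2)) * a_n; check: a_0 = 3, a_1 = 2, a_2 = 12, a_3 = 7/3, a_4 = 2, a_5 = -49/60


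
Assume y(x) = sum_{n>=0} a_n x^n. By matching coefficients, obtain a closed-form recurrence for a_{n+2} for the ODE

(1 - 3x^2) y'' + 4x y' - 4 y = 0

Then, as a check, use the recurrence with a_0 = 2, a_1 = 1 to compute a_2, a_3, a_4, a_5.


Substitute y = sum_n a_n x^n.
(1 - 3 x^2) y'' contributes (n+2)(n+1) a_{n+2} - 3 n(n-1) a_n at x^n.
4 x y'(x) contributes 4 n a_n at x^n.
-4 y(x) contributes -4 a_n at x^n.
Matching x^n: (n+2)(n+1) a_{n+2} + (-3 n(n-1) + 4 n - 4) a_n = 0.
Thus a_{n+2} = (3 n(n-1) - 4 n + 4) / ((n+1)(n+2)) * a_n.

Check with a_0 = 2, a_1 = 1 (apply the recurrence for n = 0, 1, 2, 3): a_0 = 2, a_1 = 1, a_2 = 4, a_3 = 0, a_4 = 2/3, a_5 = 0.

a_(n+2) = (3 n(n-1) - 4 n + 4) / ((n+1)(n+2)) * a_n; check: a_0 = 2, a_1 = 1, a_2 = 4, a_3 = 0, a_4 = 2/3, a_5 = 0


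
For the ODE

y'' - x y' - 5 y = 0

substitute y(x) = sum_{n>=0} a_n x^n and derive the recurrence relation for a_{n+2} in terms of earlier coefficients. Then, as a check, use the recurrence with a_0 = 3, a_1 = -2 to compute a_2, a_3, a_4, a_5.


Substitute y = sum_n a_n x^n.
y''(x) has coefficient (n+2)(n+1) a_{n+2} at x^n;
-x y'(x) has coefficient -n a_n at x^n (shift);
-5 y(x) has coefficient -5 a_n at x^n.
Matching x^n: (n+2)(n+1) a_{n+2} + (-n - 5) a_n = 0.
Thus a_{n+2} = (n + 5) / ((n+1)(n+2)) * a_n.

Check with a_0 = 3, a_1 = -2 (apply the recurrence for n = 0, 1, 2, 3): a_0 = 3, a_1 = -2, a_2 = 15/2, a_3 = -2, a_4 = 35/8, a_5 = -4/5.

a_(n+2) = (n + 5) / ((n+1)(n+2)) * a_n; check: a_0 = 3, a_1 = -2, a_2 = 15/2, a_3 = -2, a_4 = 35/8, a_5 = -4/5


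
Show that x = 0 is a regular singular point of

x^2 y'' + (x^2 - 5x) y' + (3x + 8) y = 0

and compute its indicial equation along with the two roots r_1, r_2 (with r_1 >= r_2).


Divide by x^2 to reach normal form y'' + P_1(x) y' + P_2(x) y = 0 with P_1(x) = 1 - 5/x and P_2(x) = 3/x + 8/x^2.
x = 0 is a singular point because the y'-coefficient 1 - 5/x has a pole at x = 0 and the y-coefficient 3/x + 8/x^2 has a pole at x = 0.
It is a regular singular point because x P_1(x) = p(x) = x - 5 and x^2 P_2(x) = q(x) = 3x + 8 are polynomials, hence analytic at x = 0.
p(0) = -5,  q(0) = 8.
Indicial equation: r(r-1) + p(0) r + q(0) = 0, i.e. r^2 + (p(0) - 1) r + q(0) = 0, i.e. r^2 - 6 r + 8 = 0.
Discriminant: (-6)^2 - 4(8) = 4, so r = (6 ± 2)/2.
Solving: r_1 = 4, r_2 = 2.

indicial: r^2 - 6 r + 8 = 0; roots r_1 = 4, r_2 = 2


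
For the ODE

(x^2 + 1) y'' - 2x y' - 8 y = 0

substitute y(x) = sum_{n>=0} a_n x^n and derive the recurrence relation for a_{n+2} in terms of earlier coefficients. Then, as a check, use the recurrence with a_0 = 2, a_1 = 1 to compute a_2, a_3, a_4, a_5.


Substitute y = sum_n a_n x^n.
(1 + 1 x^2) y'' contributes (n+2)(n+1) a_{n+2} + n(n-1) a_n at x^n.
-2 x y'(x) contributes -2 n a_n at x^n.
-8 y(x) contributes -8 a_n at x^n.
Matching x^n: (n+2)(n+1) a_{n+2} + (n(n-1) - 2 n - 8) a_n = 0.
Thus a_{n+2} = (-n(n-1) + 2 n + 8) / ((n+1)(n+2)) * a_n.

Check with a_0 = 2, a_1 = 1 (apply the recurrence for n = 0, 1, 2, 3): a_0 = 2, a_1 = 1, a_2 = 8, a_3 = 5/3, a_4 = 20/3, a_5 = 2/3.

a_(n+2) = (-n(n-1) + 2 n + 8) / ((n+1)(n+2)) * a_n; check: a_0 = 2, a_1 = 1, a_2 = 8, a_3 = 5/3, a_4 = 20/3, a_5 = 2/3


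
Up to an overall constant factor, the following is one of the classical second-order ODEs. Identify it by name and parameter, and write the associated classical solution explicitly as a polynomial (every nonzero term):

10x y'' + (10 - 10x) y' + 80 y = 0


All three coefficients share the factor 10; dividing through by 10 gives  x y'' + (1 - x) y' + 8 y = 0.
This matches the Laguerre equation x y'' + (1 - x) y' + n y = 0 with n = 8; the polynomial solution is L_8(x).
With y = sum_k a_k x^k, matching x^k gives (k+1)k a_{k+1} + (k+1) a_{k+1} - k a_k + n a_k = 0, i.e. (k+1)^2 a_{k+1} = (k - n) a_k = (k - 8) a_k. The right side vanishes at k = 8, so the series terminates at degree 8.
Standard normalization L_n(0) = 1 gives a_0 = 1. Work upward with a_{k+1} = (k - 8) a_k / (k+1)^2:
  a_1 = (0 - 8)(1) / 1^2 = -8/1 = -8
  a_2 = (1 - 8)(-8) / 2^2 = 56/4 = 14
  a_3 = (2 - 8)(14) / 3^2 = -84/9 = -28/3
  a_4 = (3 - 8)(-28/3) / 4^2 = (140/3)/16 = 35/12
  a_5 = (4 - 8)(35/12) / 5^2 = (-35/3)/25 = -7/15
  a_6 = (5 - 8)(-7/15) / 6^2 = (7/5)/36 = 7/180
  a_7 = (6 - 8)(7/180) / 7^2 = (-7/90)/49 = -1/630
  a_8 = (7 - 8)(-1/630) / 8^2 = (1/630)/64 = 1/40320
Hence L_8(x) = x^8/40320 - x^7/630 + 7 x^6/180 - 7 x^5/15 + 35 x^4/12 - 28 x^3/3 + 14 x^2 - 8 x + 1.

L_8(x); series = x^8/40320 - x^7/630 + 7 x^6/180 - 7 x^5/15 + 35 x^4/12 - 28 x^3/3 + 14 x^2 - 8 x + 1


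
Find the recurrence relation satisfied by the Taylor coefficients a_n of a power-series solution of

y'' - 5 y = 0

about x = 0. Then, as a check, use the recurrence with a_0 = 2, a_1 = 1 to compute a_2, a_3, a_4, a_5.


Substitute y = sum_n a_n x^n into y'' + (const) y = 0.
y''(x) = sum_{n>=0} (n+2)(n+1) a_{n+2} x^n.
The ODE becomes sum_n [(n+2)(n+1) a_{n+2} - 5 a_n] x^n = 0.
Setting each coefficient to zero gives the recurrence:
  (n+2)(n+1) a_{n+2} - 5 a_n = 0,
  a_{n+2} = 5 / ((n+1)(n+2)) a_n.

Check with a_0 = 2, a_1 = 1 (apply the recurrence for n = 0, 1, 2, 3): a_0 = 2, a_1 = 1, a_2 = 5, a_3 = 5/6, a_4 = 25/12, a_5 = 5/24.

a_{n+2} = 5/((n+1)(n+2)) * a_n; check: a_0 = 2, a_1 = 1, a_2 = 5, a_3 = 5/6, a_4 = 25/12, a_5 = 5/24


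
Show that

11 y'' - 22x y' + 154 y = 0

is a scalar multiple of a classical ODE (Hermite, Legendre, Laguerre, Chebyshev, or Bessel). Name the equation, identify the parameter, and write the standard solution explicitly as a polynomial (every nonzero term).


All three coefficients share the factor 11; dividing through by 11 gives  y'' - 2x y' + 14 y = 0.
This matches the Hermite equation y'' - 2x y' + 2n y = 0 with 2n = 14, so n = 7; the polynomial solution is H_7(x).
With y = sum_k a_k x^k, matching x^k gives (k+2)(k+1) a_{k+2} = 2(k - n) a_k = 2(k - 7) a_k. The right side vanishes at k = 7, so the series with the parity of 7 terminates at degree 7.
Standard normalization: leading coefficient of H_n is 2^n, so a_7 = 2^7 = 128. Work downward with a_k = (k+1)(k+2) a_{k+2} / (2(k - n)):
  a_5 = (6)(7)(128) / (2(5 - 7)) = 5376/(-4) = -1344
  a_3 = (4)(5)(-1344) / (2(3 - 7)) = -26880/(-8) = 3360
  a_1 = (2)(3)(3360) / (2(1 - 7)) = 20160/(-12) = -1680
Hence H_7(x) = 128 x^7 - 1344 x^5 + 3360 x^3 - 1680 x.

H_7(x); series = 128 x^7 - 1344 x^5 + 3360 x^3 - 1680 x


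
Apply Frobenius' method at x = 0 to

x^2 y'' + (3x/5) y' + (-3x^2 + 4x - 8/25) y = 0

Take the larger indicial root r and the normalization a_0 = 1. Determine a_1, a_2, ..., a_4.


Write in Frobenius form y'' + (p(x)/x) y' + (q(x)/x^2) y = 0:
  p(x) = 3/5,  q(x) = -3x^2 + 4x - 8/25.
Indicial equation: r(r-1) + (3/5) r + (-8/25) = 0 -> roots r_1 = 4/5, r_2 = -2/5.
Take r = r_1 = 4/5. Let y(x) = x^r sum_{n>=0} a_n x^n with a_0 = 1.
Substitute y = x^r sum a_n x^n and match x^{r+n}. The recurrence is
  D(n) a_n + 4 a_{n-1} - 3 a_{n-2} = 0,  where D(n) = (r+n)(r+n-1) + (3/5)(r+n) + (-8/25).
  a_n = [-4 a_{n-1} + 3 a_{n-2}] / D(n).
Since the indicial polynomial factors as (r - r_1)(r - r_2), D(n) = (r_1 + n - r_1)(r_1 + n - r_2) = n(n + 6/5).
Evaluating step by step (a_0 = 1):
  n = 1: D(1) = 1(1 + 6/5) = 11/5; numerator = -4(1) = -4; a_1 = (-4)/(11/5) = -20/11
  n = 2: D(2) = 2(2 + 6/5) = 32/5; numerator = -4(-20/11) + 3(1) = 113/11; a_2 = (113/11)/(32/5) = 565/352
  n = 3: D(3) = 3(3 + 6/5) = 63/5; numerator = -4(565/352) + 3(-20/11) = -95/8; a_3 = (-95/8)/(63/5) = -475/504
  n = 4: D(4) = 4(4 + 6/5) = 104/5; numerator = -4(-475/504) + 3(565/352) = 190385/22176; a_4 = (190385/22176)/(104/5) = 73225/177408

r = 4/5; a_0 = 1; a_1 = -20/11; a_2 = 565/352; a_3 = -475/504; a_4 = 73225/177408


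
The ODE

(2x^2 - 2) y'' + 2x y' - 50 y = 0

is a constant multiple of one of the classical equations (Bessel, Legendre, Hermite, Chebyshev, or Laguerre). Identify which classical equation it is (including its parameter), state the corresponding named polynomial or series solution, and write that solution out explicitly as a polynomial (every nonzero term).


All three coefficients share the factor -2; dividing through by -2 gives  (1 - x^2) y'' - x y' + 25 y = 0.
This matches the Chebyshev equation (1 - x^2) y'' - x y' + n^2 y = 0 (note the -x y' term, not -2x y') with n^2 = 25, so n = 5; the polynomial solution is T_5(x).
With y = sum_k a_k x^k, matching x^k gives (k+2)(k+1) a_{k+2} = (k^2 - n^2) a_k = (k - 5)(k + 5) a_k. The right side vanishes at k = 5, so the series with the parity of 5 terminates at degree 5.
Standard normalization: leading coefficient of T_n is 2^(n-1), so a_5 = 2^4 = 16. Work downward with a_k = (k+1)(k+2) a_{k+2} / ((k - 5)(k + 5)):
  a_3 = (4)(5)(16) / ((3 - 5)(3 + 5)) = 320/(-16) = -20
  a_1 = (2)(3)(-20) / ((1 - 5)(1 + 5)) = -120/(-24) = 5
Hence T_5(x) = 16 x^5 - 20 x^3 + 5 x.

T_5(x); series = 16 x^5 - 20 x^3 + 5 x


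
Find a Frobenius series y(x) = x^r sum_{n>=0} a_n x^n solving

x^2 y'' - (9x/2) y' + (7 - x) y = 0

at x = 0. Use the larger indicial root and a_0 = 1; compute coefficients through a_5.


Write in Frobenius form y'' + (p(x)/x) y' + (q(x)/x^2) y = 0:
  p(x) = -9/2,  q(x) = 7 - x.
Indicial equation: r(r-1) + (-9/2) r + (7) = 0 -> roots r_1 = 7/2, r_2 = 2.
Take r = r_1 = 7/2. Let y(x) = x^r sum_{n>=0} a_n x^n with a_0 = 1.
Substitute y = x^r sum a_n x^n and match x^{r+n}. The recurrence is
  D(n) a_n - 1 a_{n-1} = 0,  where D(n) = (r+n)(r+n-1) + (-9/2)(r+n) + (7).
  a_n = 1 / D(n) * a_{n-1}.
Since the indicial polynomial factors as (r - r_1)(r - r_2), D(n) = (r_1 + n - r_1)(r_1 + n - r_2) = n(n + 3/2).
Evaluating step by step (a_0 = 1):
  n = 1: D(1) = 1(1 + 3/2) = 5/2; numerator = 1(1) = 1; a_1 = (1)/(5/2) = 2/5
  n = 2: D(2) = 2(2 + 3/2) = 7; numerator = 1(2/5) = 2/5; a_2 = (2/5)/(7) = 2/35
  n = 3: D(3) = 3(3 + 3/2) = 27/2; numerator = 1(2/35) = 2/35; a_3 = (2/35)/(27/2) = 4/945
  n = 4: D(4) = 4(4 + 3/2) = 22; numerator = 1(4/945) = 4/945; a_4 = (4/945)/(22) = 2/10395
  n = 5: D(5) = 5(5 + 3/2) = 65/2; numerator = 1(2/10395) = 2/10395; a_5 = (2/10395)/(65/2) = 4/675675

r = 7/2; a_0 = 1; a_1 = 2/5; a_2 = 2/35; a_3 = 4/945; a_4 = 2/10395; a_5 = 4/675675


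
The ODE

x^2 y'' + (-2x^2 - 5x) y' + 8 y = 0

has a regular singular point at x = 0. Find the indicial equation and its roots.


Divide by x^2 to reach normal form y'' + P_1(x) y' + P_2(x) y = 0 with P_1(x) = -2 - 5/x and P_2(x) = 8/x^2.
x = 0 is a singular point because the y'-coefficient -2 - 5/x has a pole at x = 0 and the y-coefficient 8/x^2 has a pole at x = 0.
It is a regular singular point because x P_1(x) = p(x) = -2x - 5 and x^2 P_2(x) = q(x) = 8 are polynomials, hence analytic at x = 0.
p(0) = -5,  q(0) = 8.
Indicial equation: r(r-1) + p(0) r + q(0) = 0, i.e. r^2 + (p(0) - 1) r + q(0) = 0, i.e. r^2 - 6 r + 8 = 0.
Discriminant: (-6)^2 - 4(8) = 4, so r = (6 ± 2)/2.
Solving: r_1 = 4, r_2 = 2.

indicial: r^2 - 6 r + 8 = 0; roots r_1 = 4, r_2 = 2


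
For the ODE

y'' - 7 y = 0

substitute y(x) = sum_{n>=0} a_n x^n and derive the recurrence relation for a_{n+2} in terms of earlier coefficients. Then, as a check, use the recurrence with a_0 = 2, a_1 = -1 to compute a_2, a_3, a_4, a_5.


Substitute y = sum_n a_n x^n into y'' + (const) y = 0.
y''(x) = sum_{n>=0} (n+2)(n+1) a_{n+2} x^n.
The ODE becomes sum_n [(n+2)(n+1) a_{n+2} - 7 a_n] x^n = 0.
Setting each coefficient to zero gives the recurrence:
  (n+2)(n+1) a_{n+2} - 7 a_n = 0,
  a_{n+2} = 7 / ((n+1)(n+2)) a_n.

Check with a_0 = 2, a_1 = -1 (apply the recurrence for n = 0, 1, 2, 3): a_0 = 2, a_1 = -1, a_2 = 7, a_3 = -7/6, a_4 = 49/12, a_5 = -49/120.

a_{n+2} = 7/((n+1)(n+2)) * a_n; check: a_0 = 2, a_1 = -1, a_2 = 7, a_3 = -7/6, a_4 = 49/12, a_5 = -49/120


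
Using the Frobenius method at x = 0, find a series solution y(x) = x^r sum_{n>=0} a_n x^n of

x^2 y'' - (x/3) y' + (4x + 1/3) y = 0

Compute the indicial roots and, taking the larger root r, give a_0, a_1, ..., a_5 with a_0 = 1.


Write in Frobenius form y'' + (p(x)/x) y' + (q(x)/x^2) y = 0:
  p(x) = -1/3,  q(x) = 4x + 1/3.
Indicial equation: r(r-1) + (-1/3) r + (1/3) = 0 -> roots r_1 = 1, r_2 = 1/3.
Take r = r_1 = 1. Let y(x) = x^r sum_{n>=0} a_n x^n with a_0 = 1.
Substitute y = x^r sum a_n x^n and match x^{r+n}. The recurrence is
  D(n) a_n + 4 a_{n-1} = 0,  where D(n) = (r+n)(r+n-1) + (-1/3)(r+n) + (1/3).
  a_n = -4 / D(n) * a_{n-1}.
Since the indicial polynomial factors as (r - r_1)(r - r_2), D(n) = (r_1 + n - r_1)(r_1 + n - r_2) = n(n + 2/3).
Evaluating step by step (a_0 = 1):
  n = 1: D(1) = 1(1 + 2/3) = 5/3; numerator = -4(1) = -4; a_1 = (-4)/(5/3) = -12/5
  n = 2: D(2) = 2(2 + 2/3) = 16/3; numerator = -4(-12/5) = 48/5; a_2 = (48/5)/(16/3) = 9/5
  n = 3: D(3) = 3(3 + 2/3) = 11; numerator = -4(9/5) = -36/5; a_3 = (-36/5)/(11) = -36/55
  n = 4: D(4) = 4(4 + 2/3) = 56/3; numerator = -4(-36/55) = 144/55; a_4 = (144/55)/(56/3) = 54/385
  n = 5: D(5) = 5(5 + 2/3) = 85/3; numerator = -4(54/385) = -216/385; a_5 = (-216/385)/(85/3) = -648/32725

r = 1; a_0 = 1; a_1 = -12/5; a_2 = 9/5; a_3 = -36/55; a_4 = 54/385; a_5 = -648/32725


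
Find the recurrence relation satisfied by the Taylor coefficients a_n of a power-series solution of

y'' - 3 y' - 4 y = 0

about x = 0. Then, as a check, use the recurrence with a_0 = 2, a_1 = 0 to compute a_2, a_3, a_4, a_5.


Substitute y = sum_n a_n x^n.
y''(x) has coefficient (n+2)(n+1) a_{n+2} at x^n;
-3 y'(x) has coefficient -3 (n+1) a_{n+1} at x^n;
-4 y(x) has coefficient -4 a_n at x^n.
Matching x^n: (n+2)(n+1) a_{n+2} - 3 (n+1) a_{n+1} - 4 a_n = 0.
Thus a_{n+2} = [3 (n+1) a_{n+1} + 4 a_n] / ((n+1)(n+2)).

Check with a_0 = 2, a_1 = 0 (apply the recurrence for n = 0, 1, 2, 3): a_0 = 2, a_1 = 0, a_2 = 4, a_3 = 4, a_4 = 13/3, a_5 = 17/5.

a_(n+2) = [3 (n+1) a_(n+1) + 4 a_n] / ((n+1)(n+2)); check: a_0 = 2, a_1 = 0, a_2 = 4, a_3 = 4, a_4 = 13/3, a_5 = 17/5


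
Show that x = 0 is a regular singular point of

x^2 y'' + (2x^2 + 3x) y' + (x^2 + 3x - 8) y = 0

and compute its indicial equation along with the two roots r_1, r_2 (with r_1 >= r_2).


Divide by x^2 to reach normal form y'' + P_1(x) y' + P_2(x) y = 0 with P_1(x) = 2 + 3/x and P_2(x) = 1 + 3/x - 8/x^2.
x = 0 is a singular point because the y'-coefficient 2 + 3/x has a pole at x = 0 and the y-coefficient 1 + 3/x - 8/x^2 has a pole at x = 0.
It is a regular singular point because x P_1(x) = p(x) = 2x + 3 and x^2 P_2(x) = q(x) = x^2 + 3x - 8 are polynomials, hence analytic at x = 0.
p(0) = 3,  q(0) = -8.
Indicial equation: r(r-1) + p(0) r + q(0) = 0, i.e. r^2 + (p(0) - 1) r + q(0) = 0, i.e. r^2 + 2 r - 8 = 0.
Discriminant: (2)^2 - 4(-8) = 36, so r = (-2 ± 6)/2.
Solving: r_1 = 2, r_2 = -4.

indicial: r^2 + 2 r - 8 = 0; roots r_1 = 2, r_2 = -4


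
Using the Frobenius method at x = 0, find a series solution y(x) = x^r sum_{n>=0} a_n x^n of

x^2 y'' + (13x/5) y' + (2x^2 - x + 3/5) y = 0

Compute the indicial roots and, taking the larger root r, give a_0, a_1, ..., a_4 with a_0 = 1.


Write in Frobenius form y'' + (p(x)/x) y' + (q(x)/x^2) y = 0:
  p(x) = 13/5,  q(x) = 2x^2 - x + 3/5.
Indicial equation: r(r-1) + (13/5) r + (3/5) = 0 -> roots r_1 = -3/5, r_2 = -1.
Take r = r_1 = -3/5. Let y(x) = x^r sum_{n>=0} a_n x^n with a_0 = 1.
Substitute y = x^r sum a_n x^n and match x^{r+n}. The recurrence is
  D(n) a_n - 1 a_{n-1} + 2 a_{n-2} = 0,  where D(n) = (r+n)(r+n-1) + (13/5)(r+n) + (3/5).
  a_n = [1 a_{n-1} - 2 a_{n-2}] / D(n).
Since the indicial polynomial factors as (r - r_1)(r - r_2), D(n) = (r_1 + n - r_1)(r_1 + n - r_2) = n(n + 2/5).
Evaluating step by step (a_0 = 1):
  n = 1: D(1) = 1(1 + 2/5) = 7/5; numerator = 1(1) = 1; a_1 = (1)/(7/5) = 5/7
  n = 2: D(2) = 2(2 + 2/5) = 24/5; numerator = 1(5/7) - 2(1) = -9/7; a_2 = (-9/7)/(24/5) = -15/56
  n = 3: D(3) = 3(3 + 2/5) = 51/5; numerator = 1(-15/56) - 2(5/7) = -95/56; a_3 = (-95/56)/(51/5) = -475/2856
  n = 4: D(4) = 4(4 + 2/5) = 88/5; numerator = 1(-475/2856) - 2(-15/56) = 1055/2856; a_4 = (1055/2856)/(88/5) = 5275/251328

r = -3/5; a_0 = 1; a_1 = 5/7; a_2 = -15/56; a_3 = -475/2856; a_4 = 5275/251328


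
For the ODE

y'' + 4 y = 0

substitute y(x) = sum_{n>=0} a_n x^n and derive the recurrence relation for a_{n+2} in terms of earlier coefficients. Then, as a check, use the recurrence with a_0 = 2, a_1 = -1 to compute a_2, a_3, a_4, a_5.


Substitute y = sum_n a_n x^n into y'' + (const) y = 0.
y''(x) = sum_{n>=0} (n+2)(n+1) a_{n+2} x^n.
The ODE becomes sum_n [(n+2)(n+1) a_{n+2} + 4 a_n] x^n = 0.
Setting each coefficient to zero gives the recurrence:
  (n+2)(n+1) a_{n+2} + 4 a_n = 0,
  a_{n+2} = -4 / ((n+1)(n+2)) a_n.

Check with a_0 = 2, a_1 = -1 (apply the recurrence for n = 0, 1, 2, 3): a_0 = 2, a_1 = -1, a_2 = -4, a_3 = 2/3, a_4 = 4/3, a_5 = -2/15.

a_{n+2} = -4/((n+1)(n+2)) * a_n; check: a_0 = 2, a_1 = -1, a_2 = -4, a_3 = 2/3, a_4 = 4/3, a_5 = -2/15


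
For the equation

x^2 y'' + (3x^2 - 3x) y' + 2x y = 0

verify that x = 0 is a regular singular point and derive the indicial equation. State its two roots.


Divide by x^2 to reach normal form y'' + P_1(x) y' + P_2(x) y = 0 with P_1(x) = 3 - 3/x and P_2(x) = 2/x.
x = 0 is a singular point because the y'-coefficient 3 - 3/x has a pole at x = 0 and the y-coefficient 2/x has a pole at x = 0.
It is a regular singular point because x P_1(x) = p(x) = 3x - 3 and x^2 P_2(x) = q(x) = 2x are polynomials, hence analytic at x = 0.
p(0) = -3,  q(0) = 0.
Indicial equation: r(r-1) + p(0) r + q(0) = 0, i.e. r^2 + (p(0) - 1) r + q(0) = 0, i.e. r^2 - 4 r = 0.
Discriminant: (-4)^2 - 4(0) = 16, so r = (4 ± 4)/2.
Solving: r_1 = 4, r_2 = 0.

indicial: r^2 - 4 r = 0; roots r_1 = 4, r_2 = 0


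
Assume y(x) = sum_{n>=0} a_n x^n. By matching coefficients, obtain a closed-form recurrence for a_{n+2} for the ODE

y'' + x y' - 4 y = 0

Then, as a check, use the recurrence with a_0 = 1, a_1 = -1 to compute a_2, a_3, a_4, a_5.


Substitute y = sum_n a_n x^n.
y''(x) has coefficient (n+2)(n+1) a_{n+2} at x^n;
x y'(x) has coefficient n a_n at x^n (shift);
-4 y(x) has coefficient -4 a_n at x^n.
Matching x^n: (n+2)(n+1) a_{n+2} + (n - 4) a_n = 0.
Thus a_{n+2} = (-n + 4) / ((n+1)(n+2)) * a_n.

Check with a_0 = 1, a_1 = -1 (apply the recurrence for n = 0, 1, 2, 3): a_0 = 1, a_1 = -1, a_2 = 2, a_3 = -1/2, a_4 = 1/3, a_5 = -1/40.

a_(n+2) = (-n + 4) / ((n+1)(n+2)) * a_n; check: a_0 = 1, a_1 = -1, a_2 = 2, a_3 = -1/2, a_4 = 1/3, a_5 = -1/40
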